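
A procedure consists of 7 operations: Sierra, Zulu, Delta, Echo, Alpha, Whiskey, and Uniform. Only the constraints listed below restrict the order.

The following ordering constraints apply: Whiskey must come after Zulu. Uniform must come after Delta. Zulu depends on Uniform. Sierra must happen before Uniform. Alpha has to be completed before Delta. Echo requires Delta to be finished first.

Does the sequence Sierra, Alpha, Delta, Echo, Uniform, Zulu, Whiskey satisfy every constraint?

Yes

Going through the constraints one by one, each required predecessor appears earlier in the sequence than its dependent — e.g. Sierra (position 1) is before Uniform (position 5), as required.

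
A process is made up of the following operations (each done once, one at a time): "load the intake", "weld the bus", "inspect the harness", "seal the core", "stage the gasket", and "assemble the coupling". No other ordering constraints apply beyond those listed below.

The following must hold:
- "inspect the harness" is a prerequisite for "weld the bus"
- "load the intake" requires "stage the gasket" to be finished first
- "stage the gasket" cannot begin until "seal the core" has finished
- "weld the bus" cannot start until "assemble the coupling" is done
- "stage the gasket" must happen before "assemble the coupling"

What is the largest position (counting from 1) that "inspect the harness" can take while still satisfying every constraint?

The only operation forced after "inspect the harness" (directly or by a chain) is "weld the bus".
So at least 1 operation follows "inspect the harness", putting "inspect the harness" no later than position 5. That position is achievable by scheduling everything else first.

5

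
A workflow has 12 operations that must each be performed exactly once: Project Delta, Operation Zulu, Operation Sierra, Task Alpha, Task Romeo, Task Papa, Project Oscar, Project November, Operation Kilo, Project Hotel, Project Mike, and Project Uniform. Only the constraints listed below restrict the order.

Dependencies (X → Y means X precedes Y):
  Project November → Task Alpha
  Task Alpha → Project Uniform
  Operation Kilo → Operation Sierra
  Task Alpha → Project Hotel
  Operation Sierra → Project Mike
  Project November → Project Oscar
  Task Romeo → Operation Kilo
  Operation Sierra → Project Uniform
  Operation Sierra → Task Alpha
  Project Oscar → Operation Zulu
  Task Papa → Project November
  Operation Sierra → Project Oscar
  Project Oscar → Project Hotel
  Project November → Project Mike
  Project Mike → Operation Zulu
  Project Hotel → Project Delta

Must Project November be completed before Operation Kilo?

No chain of constraints connects Project November to Operation Kilo in either direction.
So Project November can come before Operation Kilo or after — it is not forced.

No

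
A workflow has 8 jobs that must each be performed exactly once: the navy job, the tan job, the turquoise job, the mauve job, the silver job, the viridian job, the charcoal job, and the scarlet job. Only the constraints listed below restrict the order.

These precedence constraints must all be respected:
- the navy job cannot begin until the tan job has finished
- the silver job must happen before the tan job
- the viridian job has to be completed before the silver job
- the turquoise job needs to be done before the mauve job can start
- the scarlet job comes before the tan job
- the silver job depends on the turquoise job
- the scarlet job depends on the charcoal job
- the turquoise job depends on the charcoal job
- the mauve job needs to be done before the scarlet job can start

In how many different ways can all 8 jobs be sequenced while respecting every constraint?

12

2 jobs have no prerequisites (the viridian job, the charcoal job), so any of them could come first.
Systematically extending each partial ordering one job at a time and counting, there are 12 complete orderings.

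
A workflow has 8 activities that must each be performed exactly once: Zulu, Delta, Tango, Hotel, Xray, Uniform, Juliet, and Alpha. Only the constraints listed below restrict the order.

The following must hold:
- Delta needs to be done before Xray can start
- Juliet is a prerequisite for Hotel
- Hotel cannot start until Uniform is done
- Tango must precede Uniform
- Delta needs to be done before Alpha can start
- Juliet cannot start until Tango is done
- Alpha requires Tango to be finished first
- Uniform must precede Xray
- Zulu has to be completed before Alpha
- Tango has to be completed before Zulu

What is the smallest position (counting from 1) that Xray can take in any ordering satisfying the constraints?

4

Working backwards through the constraints from Xray, its full set of required predecessors is Delta, Tango, Uniform — 3 of them.
So at minimum 3 activities come before Xray, putting Xray no earlier than position 4. That position is achievable by scheduling exactly those predecessors first.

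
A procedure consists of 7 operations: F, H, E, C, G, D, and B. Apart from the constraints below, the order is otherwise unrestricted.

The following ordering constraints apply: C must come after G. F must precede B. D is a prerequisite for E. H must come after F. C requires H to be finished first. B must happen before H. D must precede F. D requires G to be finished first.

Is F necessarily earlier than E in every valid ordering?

F and E are not related by any chain of constraints.
So F can come before E or after — it is not forced.

No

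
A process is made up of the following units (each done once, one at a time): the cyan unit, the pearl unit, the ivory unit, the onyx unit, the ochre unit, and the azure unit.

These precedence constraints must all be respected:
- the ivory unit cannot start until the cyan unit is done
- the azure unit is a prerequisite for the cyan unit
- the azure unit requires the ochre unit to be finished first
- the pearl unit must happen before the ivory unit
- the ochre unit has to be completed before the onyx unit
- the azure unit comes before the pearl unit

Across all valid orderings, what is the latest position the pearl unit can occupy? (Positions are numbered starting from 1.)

Following the constraints forward from the pearl unit, its only required successor is the ivory unit.
With 1 mandatory successor out of 6 units total, the latest slot for the pearl unit is 6−1 = 5, and it's reachable by doing all non-successors before the pearl unit.

5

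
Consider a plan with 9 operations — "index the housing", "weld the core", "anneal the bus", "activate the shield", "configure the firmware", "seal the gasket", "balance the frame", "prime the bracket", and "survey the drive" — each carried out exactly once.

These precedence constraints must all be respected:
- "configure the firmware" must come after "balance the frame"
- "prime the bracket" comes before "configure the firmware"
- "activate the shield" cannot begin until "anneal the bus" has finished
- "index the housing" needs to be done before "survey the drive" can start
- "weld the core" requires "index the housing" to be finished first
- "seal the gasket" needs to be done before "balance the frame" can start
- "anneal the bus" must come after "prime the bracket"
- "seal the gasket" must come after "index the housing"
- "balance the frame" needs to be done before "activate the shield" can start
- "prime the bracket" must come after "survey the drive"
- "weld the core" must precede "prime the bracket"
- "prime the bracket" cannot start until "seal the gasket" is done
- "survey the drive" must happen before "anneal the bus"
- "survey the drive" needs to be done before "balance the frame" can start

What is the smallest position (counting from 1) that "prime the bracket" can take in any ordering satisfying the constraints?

5

The operations that are forced before "prime the bracket", directly or transitively, are "index the housing", "weld the core", "seal the gasket", "survey the drive". That's 4 operations.
With 4 mandatory predecessors, the earliest "prime the bracket" can sit is position 4+1 = 5, and placing just those 4 first achieves it.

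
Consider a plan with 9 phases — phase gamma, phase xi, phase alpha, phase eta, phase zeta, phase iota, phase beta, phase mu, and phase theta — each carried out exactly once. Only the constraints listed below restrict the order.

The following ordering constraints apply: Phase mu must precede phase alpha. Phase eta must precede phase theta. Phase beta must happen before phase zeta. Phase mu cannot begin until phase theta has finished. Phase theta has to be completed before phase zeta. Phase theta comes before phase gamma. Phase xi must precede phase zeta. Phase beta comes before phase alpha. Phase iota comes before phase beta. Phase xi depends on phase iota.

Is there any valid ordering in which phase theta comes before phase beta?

Nothing in the constraints forces phase beta before phase theta — there is no chain from phase beta to phase theta.
So a valid ordering placing phase theta earlier than phase beta exists.

Yes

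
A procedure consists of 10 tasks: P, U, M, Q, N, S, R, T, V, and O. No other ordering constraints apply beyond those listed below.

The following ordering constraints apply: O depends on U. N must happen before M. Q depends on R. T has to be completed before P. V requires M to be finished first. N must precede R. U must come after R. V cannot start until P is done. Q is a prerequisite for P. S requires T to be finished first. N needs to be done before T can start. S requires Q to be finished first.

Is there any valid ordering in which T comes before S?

Every valid ordering already has T before S (the constraints require it), so in particular at least one does.

Yes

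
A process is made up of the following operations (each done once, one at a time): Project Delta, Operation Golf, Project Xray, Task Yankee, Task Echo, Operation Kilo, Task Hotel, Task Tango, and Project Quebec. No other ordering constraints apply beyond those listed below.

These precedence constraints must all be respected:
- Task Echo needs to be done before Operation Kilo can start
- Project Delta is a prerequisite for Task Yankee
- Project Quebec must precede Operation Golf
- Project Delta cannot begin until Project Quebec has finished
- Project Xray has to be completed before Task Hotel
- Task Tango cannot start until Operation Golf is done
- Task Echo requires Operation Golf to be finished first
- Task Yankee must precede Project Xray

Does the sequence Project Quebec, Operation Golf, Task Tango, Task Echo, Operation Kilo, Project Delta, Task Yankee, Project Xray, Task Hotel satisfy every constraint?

Yes

Every stated constraint is respected: Project Quebec sits at position 1, ahead of Project Delta at position 6, and each of the other listed pairs likewise has the predecessor earlier in the sequence.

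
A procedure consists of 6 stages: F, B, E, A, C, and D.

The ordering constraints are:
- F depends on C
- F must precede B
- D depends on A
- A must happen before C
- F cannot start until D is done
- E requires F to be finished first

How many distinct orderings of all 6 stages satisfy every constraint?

Only A has no prerequisites, so it must go first.
Counting all ways to extend the partial order to a total order gives 4.

4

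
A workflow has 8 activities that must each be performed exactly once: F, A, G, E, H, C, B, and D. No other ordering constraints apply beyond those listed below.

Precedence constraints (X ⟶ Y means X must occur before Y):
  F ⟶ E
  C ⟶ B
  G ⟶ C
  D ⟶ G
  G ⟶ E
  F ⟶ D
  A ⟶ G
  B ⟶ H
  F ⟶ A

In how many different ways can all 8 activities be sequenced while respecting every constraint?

F is the only activity with nothing required before it, so every ordering starts there.
Enumerating by repeatedly choosing an available activity (one whose prerequisites are all placed) gives 8 distinct complete orderings.

8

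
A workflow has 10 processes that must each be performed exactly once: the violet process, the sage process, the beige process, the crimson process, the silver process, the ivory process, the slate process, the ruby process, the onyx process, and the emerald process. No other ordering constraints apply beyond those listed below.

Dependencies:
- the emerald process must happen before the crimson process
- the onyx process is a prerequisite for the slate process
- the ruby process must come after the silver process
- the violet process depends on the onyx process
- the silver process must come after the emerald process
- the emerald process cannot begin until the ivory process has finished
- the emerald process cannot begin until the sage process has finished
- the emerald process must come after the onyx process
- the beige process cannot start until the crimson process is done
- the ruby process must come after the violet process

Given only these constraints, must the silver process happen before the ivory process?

There is a chain the ivory process → the emerald process → the silver process, which puts the ivory process before the silver process.
So the silver process never precedes the ivory process.

No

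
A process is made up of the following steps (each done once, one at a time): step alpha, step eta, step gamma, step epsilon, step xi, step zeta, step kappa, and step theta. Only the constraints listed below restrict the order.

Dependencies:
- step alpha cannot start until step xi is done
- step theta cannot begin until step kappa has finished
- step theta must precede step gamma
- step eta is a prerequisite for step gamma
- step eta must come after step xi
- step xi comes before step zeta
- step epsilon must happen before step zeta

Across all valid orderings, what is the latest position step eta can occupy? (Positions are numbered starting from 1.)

7

Following the constraints forward from step eta, its only required successor is step gamma.
With 1 mandatory successor out of 8 steps total, the latest slot for step eta is 8−1 = 7, and it's reachable by doing all non-successors before step eta.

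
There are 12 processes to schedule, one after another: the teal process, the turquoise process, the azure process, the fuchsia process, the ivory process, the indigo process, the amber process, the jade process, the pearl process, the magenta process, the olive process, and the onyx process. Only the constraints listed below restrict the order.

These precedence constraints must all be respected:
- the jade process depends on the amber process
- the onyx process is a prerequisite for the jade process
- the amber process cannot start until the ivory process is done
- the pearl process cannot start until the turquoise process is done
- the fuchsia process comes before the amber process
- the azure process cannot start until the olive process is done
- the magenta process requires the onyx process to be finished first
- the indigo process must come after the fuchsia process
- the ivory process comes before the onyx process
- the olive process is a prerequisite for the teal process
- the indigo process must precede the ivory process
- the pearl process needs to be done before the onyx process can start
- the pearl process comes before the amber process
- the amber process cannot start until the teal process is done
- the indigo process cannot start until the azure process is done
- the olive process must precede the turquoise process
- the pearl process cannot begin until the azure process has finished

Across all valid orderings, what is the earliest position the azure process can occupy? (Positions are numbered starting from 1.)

2

The only process forced before the azure process (directly or transitively) is the olive process.
So at minimum 1 process comes before the azure process, putting the azure process no earlier than position 2. That position is achievable by scheduling exactly that predecessor first.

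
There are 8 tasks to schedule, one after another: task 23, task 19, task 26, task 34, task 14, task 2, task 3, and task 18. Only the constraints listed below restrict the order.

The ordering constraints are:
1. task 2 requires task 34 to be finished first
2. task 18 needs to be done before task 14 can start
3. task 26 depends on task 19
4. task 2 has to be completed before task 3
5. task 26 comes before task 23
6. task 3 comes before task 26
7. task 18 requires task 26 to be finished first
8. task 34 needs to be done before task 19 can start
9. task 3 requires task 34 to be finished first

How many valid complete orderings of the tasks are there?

9

Task 34 is the only task with nothing required before it, so every ordering starts there.
Enumerating by repeatedly choosing an available task (one whose prerequisites are all placed) gives 9 distinct complete orderings.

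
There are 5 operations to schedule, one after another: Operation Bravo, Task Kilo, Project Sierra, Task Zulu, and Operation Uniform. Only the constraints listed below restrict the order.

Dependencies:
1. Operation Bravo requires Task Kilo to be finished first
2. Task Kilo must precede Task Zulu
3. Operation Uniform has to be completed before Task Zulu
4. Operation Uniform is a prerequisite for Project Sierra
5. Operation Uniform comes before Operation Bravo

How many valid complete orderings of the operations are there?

14

2 operations have no prerequisites (Task Kilo, Operation Uniform), so any of them could come first.
Enumerating by repeatedly choosing an available operation (one whose prerequisites are all placed) gives 14 distinct complete orderings.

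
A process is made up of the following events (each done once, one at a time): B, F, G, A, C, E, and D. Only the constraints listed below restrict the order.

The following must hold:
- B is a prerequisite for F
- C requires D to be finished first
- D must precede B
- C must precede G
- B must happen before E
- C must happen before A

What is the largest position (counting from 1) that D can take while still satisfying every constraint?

1

Every event that must follow D has to come after it. Tracing all chains starting from D, those events are: B, F, G, A, C, E — 6 in total.
With 6 mandatory successors out of 7 events total, the latest slot for D is 7−6 = 1, and it's reachable by doing all non-successors before D.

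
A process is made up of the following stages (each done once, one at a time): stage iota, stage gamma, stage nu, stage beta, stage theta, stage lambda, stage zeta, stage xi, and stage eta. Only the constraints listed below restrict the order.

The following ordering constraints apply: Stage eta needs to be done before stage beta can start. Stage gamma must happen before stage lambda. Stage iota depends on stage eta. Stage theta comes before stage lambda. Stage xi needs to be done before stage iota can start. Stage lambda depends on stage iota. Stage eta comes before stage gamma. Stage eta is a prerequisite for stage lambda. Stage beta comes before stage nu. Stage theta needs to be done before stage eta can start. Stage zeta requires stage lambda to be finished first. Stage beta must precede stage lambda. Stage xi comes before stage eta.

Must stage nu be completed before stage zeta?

No chain of constraints connects stage nu to stage zeta in either direction.
There exist valid orderings with stage zeta before stage nu, so stage nu is not required to come first.

No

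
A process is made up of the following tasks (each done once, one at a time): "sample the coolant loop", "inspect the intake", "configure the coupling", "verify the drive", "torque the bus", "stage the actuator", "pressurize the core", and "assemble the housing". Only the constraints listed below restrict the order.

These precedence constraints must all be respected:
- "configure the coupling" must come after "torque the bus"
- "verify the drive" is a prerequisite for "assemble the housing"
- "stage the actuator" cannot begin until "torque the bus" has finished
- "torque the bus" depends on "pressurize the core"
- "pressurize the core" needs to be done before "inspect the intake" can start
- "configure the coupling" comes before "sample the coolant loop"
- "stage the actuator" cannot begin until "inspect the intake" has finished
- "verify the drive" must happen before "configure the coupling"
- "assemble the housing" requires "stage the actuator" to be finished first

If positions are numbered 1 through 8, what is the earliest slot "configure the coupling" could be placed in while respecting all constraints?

4

Every task that must precede "configure the coupling" has to come before it. Tracing all chains that end at "configure the coupling", those tasks are: "verify the drive", "torque the bus", "pressurize the core" — 3 in total.
So at minimum 3 tasks come before "configure the coupling", putting "configure the coupling" no earlier than position 4. That position is achievable by scheduling exactly those predecessors first.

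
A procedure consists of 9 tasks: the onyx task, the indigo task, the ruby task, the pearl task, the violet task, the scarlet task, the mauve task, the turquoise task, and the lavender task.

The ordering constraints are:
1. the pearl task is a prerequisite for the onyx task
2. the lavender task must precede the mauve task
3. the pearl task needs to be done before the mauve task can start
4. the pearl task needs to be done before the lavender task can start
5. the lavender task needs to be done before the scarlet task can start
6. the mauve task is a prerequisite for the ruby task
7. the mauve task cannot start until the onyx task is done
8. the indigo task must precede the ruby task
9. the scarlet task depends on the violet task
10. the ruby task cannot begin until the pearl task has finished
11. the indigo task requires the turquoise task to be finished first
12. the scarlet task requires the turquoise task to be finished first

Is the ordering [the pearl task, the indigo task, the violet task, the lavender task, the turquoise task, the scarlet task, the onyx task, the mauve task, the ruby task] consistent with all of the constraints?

The sequence places the indigo task ahead of the turquoise task.
Since the turquoise task is required before the indigo task, the ordering is invalid.

No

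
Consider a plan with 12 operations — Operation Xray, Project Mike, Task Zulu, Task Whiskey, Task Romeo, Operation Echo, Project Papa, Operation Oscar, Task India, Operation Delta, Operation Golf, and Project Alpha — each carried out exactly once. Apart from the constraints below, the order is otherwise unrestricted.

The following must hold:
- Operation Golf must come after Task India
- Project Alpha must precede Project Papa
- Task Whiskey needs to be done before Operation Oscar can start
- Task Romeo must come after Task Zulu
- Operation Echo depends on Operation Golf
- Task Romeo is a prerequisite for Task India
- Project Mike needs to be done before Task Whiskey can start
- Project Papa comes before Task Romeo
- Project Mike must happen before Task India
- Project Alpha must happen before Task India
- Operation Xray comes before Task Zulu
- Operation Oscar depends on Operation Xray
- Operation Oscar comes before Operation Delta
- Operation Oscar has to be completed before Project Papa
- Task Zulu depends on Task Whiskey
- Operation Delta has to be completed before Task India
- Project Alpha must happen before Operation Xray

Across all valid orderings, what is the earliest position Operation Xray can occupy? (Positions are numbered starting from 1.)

The only operation forced before Operation Xray (directly or transitively) is Project Alpha.
With 1 mandatory predecessor, the earliest Operation Xray can sit is position 1+1 = 2, and placing just that one first achieves it.

2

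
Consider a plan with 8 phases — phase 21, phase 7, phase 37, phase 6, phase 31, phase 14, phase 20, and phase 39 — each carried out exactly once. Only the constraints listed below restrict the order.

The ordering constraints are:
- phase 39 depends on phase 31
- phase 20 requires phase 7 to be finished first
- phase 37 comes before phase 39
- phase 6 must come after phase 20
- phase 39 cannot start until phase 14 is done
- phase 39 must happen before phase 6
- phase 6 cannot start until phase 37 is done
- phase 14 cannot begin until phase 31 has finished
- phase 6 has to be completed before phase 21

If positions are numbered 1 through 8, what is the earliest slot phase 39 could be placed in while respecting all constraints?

4

Working backwards through the constraints from phase 39, its full set of required predecessors is phase 37, phase 31, phase 14 — 3 of them.
So at minimum 3 phases come before phase 39, putting phase 39 no earlier than position 4. That position is achievable by scheduling exactly those predecessors first.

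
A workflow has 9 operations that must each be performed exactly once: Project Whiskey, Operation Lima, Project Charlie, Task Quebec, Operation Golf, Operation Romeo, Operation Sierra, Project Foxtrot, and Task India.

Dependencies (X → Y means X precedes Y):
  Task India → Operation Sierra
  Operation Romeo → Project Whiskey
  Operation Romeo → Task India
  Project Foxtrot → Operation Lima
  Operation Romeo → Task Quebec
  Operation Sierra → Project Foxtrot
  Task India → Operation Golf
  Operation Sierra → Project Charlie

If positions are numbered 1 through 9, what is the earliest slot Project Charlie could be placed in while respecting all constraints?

The operations that are forced before Project Charlie, directly or transitively, are Operation Romeo, Operation Sierra, Task India. That's 3 operations.
So at minimum 3 operations come before Project Charlie, putting Project Charlie no earlier than position 4. That position is achievable by scheduling exactly those predecessors first.

4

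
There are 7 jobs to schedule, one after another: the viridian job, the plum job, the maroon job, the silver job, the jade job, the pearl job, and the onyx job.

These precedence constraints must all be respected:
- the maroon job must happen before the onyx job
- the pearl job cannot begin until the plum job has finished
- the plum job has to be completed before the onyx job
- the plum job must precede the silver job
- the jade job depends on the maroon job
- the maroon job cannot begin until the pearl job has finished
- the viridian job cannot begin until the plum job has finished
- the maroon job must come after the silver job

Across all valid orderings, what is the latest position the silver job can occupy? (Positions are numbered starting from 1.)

Following every chain forward from the silver job, the jobs that must come later are the maroon job, the jade job, the onyx job — 3 of them.
With 3 mandatory successors out of 7 jobs total, the latest slot for the silver job is 7−3 = 4, and it's reachable by doing all non-successors before the silver job.

4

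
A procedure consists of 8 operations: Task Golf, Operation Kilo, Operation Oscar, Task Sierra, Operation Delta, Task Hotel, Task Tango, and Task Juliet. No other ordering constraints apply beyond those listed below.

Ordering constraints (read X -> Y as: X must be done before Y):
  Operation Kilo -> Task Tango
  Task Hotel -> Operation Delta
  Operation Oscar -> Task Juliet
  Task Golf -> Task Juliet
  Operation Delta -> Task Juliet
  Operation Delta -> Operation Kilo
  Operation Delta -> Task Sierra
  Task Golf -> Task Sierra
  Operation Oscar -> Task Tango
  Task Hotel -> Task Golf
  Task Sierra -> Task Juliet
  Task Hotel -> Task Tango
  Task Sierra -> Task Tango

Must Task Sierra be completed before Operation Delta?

The constraints actually force Operation Delta before Task Sierra (via Operation Delta → Task Sierra), not the other way around.
So Task Sierra does not have to come before Operation Delta — it cannot.

No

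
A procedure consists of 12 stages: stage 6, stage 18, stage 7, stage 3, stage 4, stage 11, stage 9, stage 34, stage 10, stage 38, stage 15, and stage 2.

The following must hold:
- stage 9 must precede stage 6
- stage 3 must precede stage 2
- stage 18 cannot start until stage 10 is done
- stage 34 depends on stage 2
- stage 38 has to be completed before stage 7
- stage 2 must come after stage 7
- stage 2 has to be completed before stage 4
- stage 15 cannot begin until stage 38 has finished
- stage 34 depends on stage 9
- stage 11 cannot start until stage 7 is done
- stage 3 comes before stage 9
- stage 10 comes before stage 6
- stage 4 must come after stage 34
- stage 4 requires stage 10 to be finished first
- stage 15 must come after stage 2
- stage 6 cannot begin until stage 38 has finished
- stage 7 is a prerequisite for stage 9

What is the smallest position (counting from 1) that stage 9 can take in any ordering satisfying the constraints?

Working backwards through the constraints from stage 9, its full set of required predecessors is stage 7, stage 3, stage 38 — 3 of them.
With 3 mandatory predecessors, the earliest stage 9 can sit is position 3+1 = 4, and placing just those 3 first achieves it.

4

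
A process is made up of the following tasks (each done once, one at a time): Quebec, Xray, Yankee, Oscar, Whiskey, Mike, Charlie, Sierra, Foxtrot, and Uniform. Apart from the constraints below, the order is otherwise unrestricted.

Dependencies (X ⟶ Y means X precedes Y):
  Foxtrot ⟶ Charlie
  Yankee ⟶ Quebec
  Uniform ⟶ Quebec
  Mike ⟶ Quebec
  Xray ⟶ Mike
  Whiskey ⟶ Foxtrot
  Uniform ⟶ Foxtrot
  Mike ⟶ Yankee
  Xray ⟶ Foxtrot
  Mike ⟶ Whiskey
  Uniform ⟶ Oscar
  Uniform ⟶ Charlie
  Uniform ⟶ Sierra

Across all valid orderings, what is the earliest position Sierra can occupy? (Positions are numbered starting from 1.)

The only task forced before Sierra (directly or transitively) is Uniform.
So at minimum 1 task comes before Sierra, putting Sierra no earlier than position 2. That position is achievable by scheduling exactly that predecessor first.

2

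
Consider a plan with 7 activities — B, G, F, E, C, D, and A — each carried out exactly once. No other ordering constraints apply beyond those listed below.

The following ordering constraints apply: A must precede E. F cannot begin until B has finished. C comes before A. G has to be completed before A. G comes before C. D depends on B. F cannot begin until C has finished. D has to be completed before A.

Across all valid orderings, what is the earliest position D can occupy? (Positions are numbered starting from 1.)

2

The only activity forced before D (directly or transitively) is B.
With 1 mandatory predecessor, the earliest D can sit is position 1+1 = 2, and placing just that one first achieves it.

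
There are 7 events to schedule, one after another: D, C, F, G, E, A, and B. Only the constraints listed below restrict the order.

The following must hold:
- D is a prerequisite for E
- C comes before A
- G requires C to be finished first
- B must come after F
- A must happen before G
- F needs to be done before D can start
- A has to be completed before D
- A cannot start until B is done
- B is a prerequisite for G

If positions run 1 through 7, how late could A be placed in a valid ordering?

4

Following every chain forward from A, the events that must come later are D, G, E — 3 of them.
So at least 3 events follow A, putting A no later than position 4. That position is achievable by scheduling everything else first.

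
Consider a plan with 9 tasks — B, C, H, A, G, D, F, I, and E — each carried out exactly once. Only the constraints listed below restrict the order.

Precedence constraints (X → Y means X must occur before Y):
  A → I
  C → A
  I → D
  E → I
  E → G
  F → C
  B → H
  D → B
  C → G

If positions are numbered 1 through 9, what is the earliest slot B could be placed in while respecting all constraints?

The tasks that are forced before B, directly or transitively, are C, A, D, F, I, E. That's 6 tasks.
So at minimum 6 tasks come before B, putting B no earlier than position 7. That position is achievable by scheduling exactly those predecessors first.

7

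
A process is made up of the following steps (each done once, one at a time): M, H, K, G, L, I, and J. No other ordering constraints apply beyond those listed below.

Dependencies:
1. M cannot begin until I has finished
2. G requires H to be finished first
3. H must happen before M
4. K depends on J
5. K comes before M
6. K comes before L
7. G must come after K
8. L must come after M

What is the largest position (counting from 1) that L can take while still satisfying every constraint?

Nothing depends on L, so it can be the final step, position 7.

7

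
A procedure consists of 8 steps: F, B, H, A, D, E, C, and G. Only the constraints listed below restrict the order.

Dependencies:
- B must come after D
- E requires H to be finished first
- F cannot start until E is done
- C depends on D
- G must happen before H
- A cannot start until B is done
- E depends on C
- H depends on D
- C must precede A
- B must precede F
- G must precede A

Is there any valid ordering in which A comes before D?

There is a dependency chain D → B → A, so A always comes after D.
So no valid ordering can have A before D.

No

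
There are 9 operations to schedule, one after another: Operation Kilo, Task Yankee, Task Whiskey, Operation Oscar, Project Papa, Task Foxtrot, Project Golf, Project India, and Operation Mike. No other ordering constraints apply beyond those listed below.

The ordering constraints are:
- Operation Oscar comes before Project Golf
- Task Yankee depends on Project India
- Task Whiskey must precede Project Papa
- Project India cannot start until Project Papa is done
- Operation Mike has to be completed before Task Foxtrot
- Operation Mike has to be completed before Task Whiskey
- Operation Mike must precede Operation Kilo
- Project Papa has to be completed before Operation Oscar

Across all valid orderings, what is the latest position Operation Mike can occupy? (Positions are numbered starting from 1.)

1

Following every chain forward from Operation Mike, the operations that must come later are Operation Kilo, Task Yankee, Task Whiskey, Operation Oscar, Project Papa, Task Foxtrot, Project Golf, Project India — 8 of them.
With 8 mandatory successors out of 9 operations total, the latest slot for Operation Mike is 9−8 = 1, and it's reachable by doing all non-successors before Operation Mike.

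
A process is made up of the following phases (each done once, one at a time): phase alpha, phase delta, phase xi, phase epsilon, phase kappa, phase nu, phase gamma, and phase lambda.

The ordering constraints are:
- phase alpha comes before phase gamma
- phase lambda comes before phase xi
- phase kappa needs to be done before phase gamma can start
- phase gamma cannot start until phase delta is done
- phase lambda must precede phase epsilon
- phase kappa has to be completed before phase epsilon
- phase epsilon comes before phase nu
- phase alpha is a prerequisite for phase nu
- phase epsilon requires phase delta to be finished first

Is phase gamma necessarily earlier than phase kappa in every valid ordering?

The constraints actually force phase kappa before phase gamma (via phase kappa → phase gamma), not the other way around.
So phase gamma does not have to come before phase kappa — it cannot.

No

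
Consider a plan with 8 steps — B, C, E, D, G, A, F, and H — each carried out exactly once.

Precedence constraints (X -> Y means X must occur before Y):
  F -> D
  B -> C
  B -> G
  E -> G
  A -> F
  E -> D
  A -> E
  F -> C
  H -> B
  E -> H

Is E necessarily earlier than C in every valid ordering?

Following the dependencies: E → H → B → C.
So E must precede C in any valid ordering.

Yes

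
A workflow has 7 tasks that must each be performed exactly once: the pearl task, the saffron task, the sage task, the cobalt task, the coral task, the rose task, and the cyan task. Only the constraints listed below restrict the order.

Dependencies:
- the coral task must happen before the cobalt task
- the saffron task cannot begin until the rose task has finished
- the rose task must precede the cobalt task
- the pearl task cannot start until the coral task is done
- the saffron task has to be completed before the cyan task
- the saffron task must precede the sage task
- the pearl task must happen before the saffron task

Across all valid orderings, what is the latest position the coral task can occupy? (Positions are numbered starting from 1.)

Every task that must follow the coral task has to come after it. Tracing all chains starting from the coral task, those tasks are: the pearl task, the saffron task, the sage task, the cobalt task, the cyan task — 5 in total.
So at least 5 tasks follow the coral task, putting the coral task no later than position 2. That position is achievable by scheduling everything else first.

2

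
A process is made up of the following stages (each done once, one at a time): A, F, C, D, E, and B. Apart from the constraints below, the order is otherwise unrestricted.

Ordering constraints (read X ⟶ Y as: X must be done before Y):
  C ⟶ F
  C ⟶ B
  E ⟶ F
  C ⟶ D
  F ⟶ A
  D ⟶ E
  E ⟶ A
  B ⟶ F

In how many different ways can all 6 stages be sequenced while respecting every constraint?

Only C has no prerequisites, so it must go first.
Enumerating by repeatedly choosing an available stage (one whose prerequisites are all placed) gives 3 distinct complete orderings.

3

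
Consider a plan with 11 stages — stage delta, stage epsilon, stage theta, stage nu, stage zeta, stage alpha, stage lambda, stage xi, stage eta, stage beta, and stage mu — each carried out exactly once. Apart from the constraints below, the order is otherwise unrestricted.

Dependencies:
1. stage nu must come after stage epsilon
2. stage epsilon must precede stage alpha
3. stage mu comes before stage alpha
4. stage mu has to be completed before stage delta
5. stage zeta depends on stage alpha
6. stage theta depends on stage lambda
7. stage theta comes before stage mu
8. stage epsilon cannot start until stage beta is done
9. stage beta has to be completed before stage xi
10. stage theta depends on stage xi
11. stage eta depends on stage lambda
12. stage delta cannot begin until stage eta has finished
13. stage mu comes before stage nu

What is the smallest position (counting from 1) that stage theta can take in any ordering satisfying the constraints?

Working backwards through the constraints from stage theta, its full set of required predecessors is stage lambda, stage xi, stage beta — 3 of them.
So at minimum 3 stages come before stage theta, putting stage theta no earlier than position 4. That position is achievable by scheduling exactly those predecessors first.

4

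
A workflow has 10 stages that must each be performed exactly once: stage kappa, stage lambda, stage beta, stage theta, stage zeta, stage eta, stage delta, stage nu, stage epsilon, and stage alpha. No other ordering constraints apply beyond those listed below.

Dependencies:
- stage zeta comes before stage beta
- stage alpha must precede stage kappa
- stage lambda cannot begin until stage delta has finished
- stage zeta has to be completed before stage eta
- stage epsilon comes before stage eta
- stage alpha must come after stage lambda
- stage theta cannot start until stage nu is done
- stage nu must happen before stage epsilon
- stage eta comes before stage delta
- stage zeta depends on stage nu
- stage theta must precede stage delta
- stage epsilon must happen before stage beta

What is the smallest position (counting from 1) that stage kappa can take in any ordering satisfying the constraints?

9

Every stage that must precede stage kappa has to come before it. Tracing all chains that end at stage kappa, those stages are: stage lambda, stage theta, stage zeta, stage eta, stage delta, stage nu, stage epsilon, stage alpha — 8 in total.
With 8 mandatory predecessors, the earliest stage kappa can sit is position 8+1 = 9, and placing just those 8 first achieves it.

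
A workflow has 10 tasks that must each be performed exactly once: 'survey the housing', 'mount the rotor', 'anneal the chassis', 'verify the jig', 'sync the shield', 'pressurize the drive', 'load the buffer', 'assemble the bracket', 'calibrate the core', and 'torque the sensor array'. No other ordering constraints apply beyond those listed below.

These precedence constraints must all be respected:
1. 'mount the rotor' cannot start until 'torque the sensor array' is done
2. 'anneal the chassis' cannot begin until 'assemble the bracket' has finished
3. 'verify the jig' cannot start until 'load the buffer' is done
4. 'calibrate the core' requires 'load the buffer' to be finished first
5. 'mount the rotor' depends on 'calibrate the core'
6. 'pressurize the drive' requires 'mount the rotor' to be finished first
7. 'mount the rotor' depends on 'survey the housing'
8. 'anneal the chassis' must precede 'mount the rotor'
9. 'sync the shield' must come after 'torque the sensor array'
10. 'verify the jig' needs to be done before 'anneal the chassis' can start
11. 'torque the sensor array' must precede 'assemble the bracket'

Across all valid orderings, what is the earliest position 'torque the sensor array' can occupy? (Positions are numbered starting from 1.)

1

No constraint forces any other task before 'torque the sensor array', so it can be placed first.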